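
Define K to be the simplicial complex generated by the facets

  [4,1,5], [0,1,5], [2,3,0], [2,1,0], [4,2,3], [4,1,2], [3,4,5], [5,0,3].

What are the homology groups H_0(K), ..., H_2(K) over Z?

H_0 = Z,  H_1 = 0,  H_2 = Z.

Order the vertices as 0 < 1 < 2 < 3 < 4 < 5. Listing each simplex with vertices in this order, K has dimension 2 with simplices:

  0-simplices (6): [0], [1], [2], [3], [4], [5]
  1-simplices (12): [0,1], [0,2], [0,3], [0,5], [1,2], [1,4], [1,5], [2,3], [2,4], [3,4], [3,5], [4,5]
  2-simplices (8): [0,1,2], [0,1,5], [0,2,3], [0,3,5], [1,2,4], [1,4,5], [2,3,4], [3,4,5]

giving chain groups C_0 ≅ Z^6, C_1 ≅ Z^12, C_2 ≅ Z^8.

The boundary map ∂_1: C_1 → C_0 maps an edge to its endpoints' difference, ∂[p,q] = q − p. For instance
  ∂[4,5] = [5] − [4].
The resulting 6×12 matrix has rank 5, and its Smith normal form has invariant factors (1,1,1,1,1).

The boundary map ∂_2: C_2 → C_1 sends each 2-simplex [p,q,r] to [q,r] − [p,r] + [p,q]. For instance
  ∂[1,4,5] = [4,5] − [1,5] + [1,4],
  ∂[3,4,5] = [4,5] − [3,5] + [3,4].
As a 12×8 matrix over Z this has rank 7, with invariant factors (1,1,1,1,1,1,1).

From H_k ≅ ker(∂_k) / im(∂_{k+1}) we obtain:

  H_0: rank C_0 − rank ∂_1 = 6 − 5 = 1, and the invariant factors of ∂_1 are all 1, so H_0 = Z.
  H_1: rank ker ∂_1 − rank ∂_2 = (12 − 5) − 7 = 0, and the invariant factors of ∂_2 are all 1, so H_1 = 0.
  H_2: rank ker ∂_2 − rank ∂_3 = (8 − 7) − 0 = 1, and there is no ∂_3, so H_2 = Z.

As a check, the Euler characteristic is 6 − 12 + 8 = 2, which agrees with 1 − 0 + 1 = 2.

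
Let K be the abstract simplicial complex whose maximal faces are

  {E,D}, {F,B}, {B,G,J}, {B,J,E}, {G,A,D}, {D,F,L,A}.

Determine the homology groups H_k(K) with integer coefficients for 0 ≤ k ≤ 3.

H_0 ≅ Z,  H_1 ≅ Z^2,  H_2 = 0,  H_3 = 0.

Fix the vertex order A < B < D < E < F < G < J < L and write every simplex with vertices in increasing order. Then dim K = 3 and the simplices of K are:

  0-simplices (8): A, B, D, E, F, G, J, L
  1-simplices (15): AD, AF, AG, AL, BE, BF, BG, BJ, DE, DF, DG, DL, EJ, FL, GJ
  2-simplices (7): ADF, ADG, ADL, AFL, BEJ, BGJ, DFL
  3-simplices (1): ADFL

Hence C_0 ≅ Z^8, C_1 ≅ Z^15, C_2 ≅ Z^7, C_3 ≅ Z^1.

The boundary map ∂_1: C_1 → C_0 sends each edge [p,q] (with p < q) to q − p. For instance
  ∂DG = G − D.
This gives a 8×15 integer matrix of rank 7; reducing to Smith normal form yields diagonal entries (1,1,1,1,1,1,1).

∂_2: C_2 → C_1 sends each 2-simplex [p,q,r] to [q,r] − [p,r] + [p,q]. For instance
  ∂DFL = FL − DL + DF,
  ∂BEJ = EJ − BJ + BE.
This gives a 15×7 integer matrix of rank 6; reducing to Smith normal form yields diagonal entries (1,1,1,1,1,1).

Boundary ∂_3: C_3 → C_2 sends each 3-simplex σ to the alternating sum Σ_i (−1)^i (σ with its i-th vertex removed). For instance
  ∂ADFL = DFL − AFL + ADL − ADF.
This gives a 7×1 integer matrix of rank 1; reducing to Smith normal form yields diagonal entries (1).

Computing H_k = (kernel of ∂_k) / (image of ∂_{k+1}):

  H_0: rank C_0 − rank ∂_1 = 8 − 7 = 1, and the invariant factors of ∂_1 are all 1, so H_0 = Z.
  H_1: rank ker ∂_1 − rank ∂_2 = (15 − 7) − 6 = 2, and the invariant factors of ∂_2 are all 1, so H_1 = Z^2.
  H_2: rank ker ∂_2 − rank ∂_3 = (7 − 6) − 1 = 0, and the invariant factors of ∂_3 are all 1, so H_2 = 0.
  H_3: rank ker ∂_3 − rank ∂_4 = (1 − 1) − 0 = 0, and there is no ∂_4, so H_3 = 0.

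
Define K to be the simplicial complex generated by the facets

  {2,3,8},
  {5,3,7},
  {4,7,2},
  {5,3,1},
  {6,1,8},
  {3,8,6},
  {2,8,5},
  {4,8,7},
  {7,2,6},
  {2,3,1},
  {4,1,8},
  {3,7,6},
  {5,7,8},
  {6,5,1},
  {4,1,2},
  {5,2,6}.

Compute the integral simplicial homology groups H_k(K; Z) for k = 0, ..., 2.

Take the total order 1 < 2 < 3 < 4 < 5 < 6 < 7 < 8 on the vertex set. Then K (dimension 2) consists of the simplices:

  0-simplices (8): [1], [2], [3], [4], [5], [6], [7], [8]
  1-simplices (24): (24 of them)
  2-simplices (16): [1,2,3], [1,2,4], [1,3,5], [1,4,8], [1,5,6], [1,6,8], [2,3,8], [2,4,7], [2,5,6], [2,5,8], [2,6,7], [3,5,7], [3,6,7], [3,6,8], [4,7,8], [5,7,8]

giving chain groups C_0 ≅ Z^8, C_1 ≅ Z^24, C_2 ≅ Z^16.

The boundary map ∂_1: C_1 → C_0 maps an edge to its endpoints' difference, ∂[p,q] = q − p.
As a 8×24 matrix over Z this has rank 7, with invariant factors (1,1,1,1,1,1,1).

Boundary ∂_2: C_2 → C_1 acts by ∂[p,q,r] = [q,r] − [p,r] + [p,q]. For instance
  ∂[1,5,6] = [5,6] − [1,6] + [1,5],
  ∂[1,2,3] = [2,3] − [1,3] + [1,2].
The 24×16 boundary matrix has rank 15 and Smith normal form diag(1,1,1,1,1,1,1,1,1,1,1,1,1,1,1).

From H_k ≅ ker(∂_k) / im(∂_{k+1}) we obtain:

  H_0: rank C_0 − rank ∂_1 = 8 − 7 = 1, and the invariant factors of ∂_1 are all 1, so H_0 = Z.
  H_1: rank ker ∂_1 − rank ∂_2 = (24 − 7) − 15 = 2, and the invariant factors of ∂_2 are all 1, so H_1 = Z^2.
  H_2: rank ker ∂_2 − rank ∂_3 = (16 − 15) − 0 = 1, and there is no ∂_3, so H_2 = Z.

H_0 = Z,  H_1 = Z^2,  H_2 = Z.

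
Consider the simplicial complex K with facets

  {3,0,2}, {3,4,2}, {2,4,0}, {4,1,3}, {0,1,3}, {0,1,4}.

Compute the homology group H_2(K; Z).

Fix the vertex order 0 < 1 < 2 < 3 < 4 and write every simplex with vertices in increasing order. Then dim K = 2 and the simplices of K are:

  0-simplices (5): [0], [1], [2], [3], [4]
  1-simplices (9): [0,1], [0,2], [0,3], [0,4], [1,3], [1,4], [2,3], [2,4], [3,4]
  2-simplices (6): [0,1,3], [0,1,4], [0,2,3], [0,2,4], [1,3,4], [2,3,4]

Hence C_0 ≅ Z^5, C_1 ≅ Z^9, C_2 ≅ Z^6.

Boundary ∂_1: C_1 → C_0 maps an edge to its endpoints' difference, ∂[p,q] = q − p.
The resulting 5×9 matrix has rank 4, and its Smith normal form has invariant factors (1,1,1,1).

The boundary map ∂_2: C_2 → C_1 acts by ∂[p,q,r] = [q,r] − [p,r] + [p,q]. For instance
  ∂[2,3,4] = [3,4] − [2,4] + [2,3],
  ∂[0,1,3] = [1,3] − [0,3] + [0,1].
As a 9×6 matrix over Z this has rank 5, with invariant factors (1,1,1,1,1).

From H_k ≅ ker(∂_k) / im(∂_{k+1}) we obtain:

  H_2: rank ker ∂_2 − rank ∂_3 = (6 − 5) − 0 = 1, and there is no ∂_3, so H_2 = Z.

H_2 ≅ Z.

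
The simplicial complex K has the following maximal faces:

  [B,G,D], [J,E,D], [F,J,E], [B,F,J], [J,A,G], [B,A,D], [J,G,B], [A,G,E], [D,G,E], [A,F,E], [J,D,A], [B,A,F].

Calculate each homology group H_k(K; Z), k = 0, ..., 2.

H_0 = Z,  H_1 = Z/2,  H_2 = 0.

Fix the vertex order A < B < D < E < F < G < J and write every simplex with vertices in increasing order. Then dim K = 2 and the simplices of K are:

  0-simplices (7): A, B, D, E, F, G, J
  1-simplices (18): AB, AD, AE, AF, AG, AJ, BD, BF, BG, BJ, DE, DG, DJ, EF, EG, EJ, FJ, GJ
  2-simplices (12): ABD, ABF, ADJ, AEF, AEG, AGJ, BDG, BFJ, BGJ, DEG, DEJ, EFJ

giving chain groups C_0 ≅ Z^7, C_1 ≅ Z^18, C_2 ≅ Z^12.

Boundary ∂_1: C_1 → C_0 maps an edge to its endpoints' difference, ∂[p,q] = q − p. For instance
  ∂BG = G − B.
This gives a 7×18 integer matrix of rank 6; reducing to Smith normal form yields diagonal entries (1,1,1,1,1,1).

Boundary ∂_2: C_2 → C_1 sends each 2-simplex [p,q,r] to [q,r] − [p,r] + [p,q]. For instance
  ∂ABD = BD − AD + AB,
  ∂DEJ = EJ − DJ + DE.
The 18×12 boundary matrix has rank 12 and Smith normal form diag(1,1,1,1,1,1,1,1,1,1,1,2).

Now H_k = ker ∂_k / im ∂_{k+1}, so:

  H_0: rank C_0 − rank ∂_1 = 7 − 6 = 1, and the invariant factors of ∂_1 are all 1, so H_0 = Z.
  H_1: rank ker ∂_1 − rank ∂_2 = (18 − 6) − 12 = 0, and ∂_2 has invariant factor 2 > 1, so H_1 = Z/2.
  H_2: rank ker ∂_2 − rank ∂_3 = (12 − 12) − 0 = 0, and there is no ∂_3, so H_2 = 0.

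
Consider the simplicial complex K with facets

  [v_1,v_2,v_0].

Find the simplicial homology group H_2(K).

K has 3 vertices, 3 edges, 1 triangle.
rank ∂_2 = 1, rank ∂_3 = 0 ⇒ b_2 = 1 − 1 − 0 = 0. So H_2 = 0.

H_2 ≅ 0.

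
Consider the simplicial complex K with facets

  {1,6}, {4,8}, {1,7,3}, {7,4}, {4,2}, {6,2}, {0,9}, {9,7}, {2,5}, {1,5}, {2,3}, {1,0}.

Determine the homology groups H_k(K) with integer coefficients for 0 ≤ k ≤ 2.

H_0 ≅ Z,  H_1 ≅ Z^4,  H_2 = 0.

We work with the vertex ordering 0 < 1 < 2 < 3 < 4 < 5 < 6 < 7 < 8 < 9. The simplices of K, each written with vertices in increasing order, are:

  0-simplices (10): [0], [1], [2], [3], [4], [5], [6], [7], [8], [9]
  1-simplices (14): [0,1], [0,9], [1,3], [1,5], [1,6], [1,7], [2,3], [2,4], [2,5], [2,6], [3,7], [4,7], [4,8], [7,9]
  2-simplices (1): [1,3,7]

Hence C_0 ≅ Z^10, C_1 ≅ Z^14, C_2 ≅ Z^1.

∂_1: C_1 → C_0 sends each edge [p,q] (with p < q) to q − p. For instance
  ∂[4,8] = [8] − [4].
As a 10×14 matrix over Z this has rank 9, with invariant factors (1,1,1,1,1,1,1,1,1).

Boundary ∂_2: C_2 → C_1 maps a triangle to the signed sum of its edges. For instance
  ∂[1,3,7] = [3,7] − [1,7] + [1,3].
As a 14×1 matrix over Z this has rank 1, with invariant factors (1).

Computing H_k = (kernel of ∂_k) / (image of ∂_{k+1}):

  H_0: rank C_0 − rank ∂_1 = 10 − 9 = 1, and the invariant factors of ∂_1 are all 1, so H_0 = Z.
  H_1: rank ker ∂_1 − rank ∂_2 = (14 − 9) − 1 = 4, and the invariant factors of ∂_2 are all 1, so H_1 = Z^4.
  H_2: rank ker ∂_2 − rank ∂_3 = (1 − 1) − 0 = 0, and there is no ∂_3, so H_2 = 0.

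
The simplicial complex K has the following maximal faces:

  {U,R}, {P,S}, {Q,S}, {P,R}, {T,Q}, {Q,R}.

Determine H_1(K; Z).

H_1 = Z.

K has 6 vertices, 6 edges.
rank ∂_1 = 5, rank ∂_2 = 0 ⇒ b_1 = 6 − 5 − 0 = 1. So H_1 ≅ Z.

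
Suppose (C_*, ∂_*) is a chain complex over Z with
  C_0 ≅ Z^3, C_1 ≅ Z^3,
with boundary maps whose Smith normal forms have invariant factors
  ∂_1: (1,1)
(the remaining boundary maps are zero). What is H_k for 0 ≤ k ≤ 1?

H_0 = Z,  H_1 = Z.

H_0: b_0 = 3 − 0 − 2 = 1; torsion from ∂_1 factors > 1: none. So H_0 = Z.
H_1: b_1 = 3 − 2 − 0 = 1; torsion from ∂_2 factors > 1: none. So H_1 = Z.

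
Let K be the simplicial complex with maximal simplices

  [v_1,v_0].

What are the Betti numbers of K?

b_0 = 1, b_1 = 0.

Order the vertices as v_0 < v_1. Listing each simplex with vertices in this order, K has dimension 1 with simplices:

  0-simplices (2): [v_0], [v_1]
  1-simplices (1): [v_0,v_1]

so the chain groups are C_0 ≅ Z^2, C_1 ≅ Z^1.

∂_1: C_1 → C_0 sends each edge [p,q] (with p < q) to q − p.
The 2×1 boundary matrix has rank 1 and Smith normal form diag(1).

From H_k ≅ ker(∂_k) / im(∂_{k+1}) we obtain:

  H_0: rank C_0 − rank ∂_1 = 2 − 1 = 1, and the invariant factors of ∂_1 are all 1, so H_0 = Z.
  H_1: rank ker ∂_1 − rank ∂_2 = (1 − 1) − 0 = 0, and there is no ∂_2, so H_1 = 0.

As a check, the Euler characteristic is 2 − 1 = 1, which agrees with 1 − 0 = 1.

Hence the Betti numbers are b_0 = 1, b_1 = 0.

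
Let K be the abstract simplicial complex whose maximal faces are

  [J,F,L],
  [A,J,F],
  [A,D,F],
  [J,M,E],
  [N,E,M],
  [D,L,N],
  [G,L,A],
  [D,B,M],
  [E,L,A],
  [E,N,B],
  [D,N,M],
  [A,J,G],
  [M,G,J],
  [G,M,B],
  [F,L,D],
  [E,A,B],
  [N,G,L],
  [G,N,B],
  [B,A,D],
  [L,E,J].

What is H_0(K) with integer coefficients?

H_0 = Z.

Take the total order A < B < D < E < F < G < J < L < M < N on the vertex set. Then K (dimension 2) consists of the simplices:

  0-simplices (10): A, B, D, E, F, G, J, L, M, N
  1-simplices (30): AB, AD, AE, AF, AG, AJ, AL, BD, BE, BG, BM, BN, DF, DL, DM, DN, EJ, EL, EM, EN, FJ, FL, GJ, GL, GM, GN, JL, JM, LN, MN
  2-simplices (20): ABD, ABE, ADF, AEL, AFJ, AGJ, AGL, BDM, BEN, BGM, BGN, DFL, DLN, DMN, EJL, EJM, EMN, FJL, GJM, GLN

Hence C_0 ≅ Z^10, C_1 ≅ Z^30, C_2 ≅ Z^20.

The boundary map ∂_1: C_1 → C_0 sends each edge [p,q] (with p < q) to q − p. For instance
  ∂BE = E − B.
As a 10×30 matrix over Z this has rank 9, with invariant factors (1,1,1,1,1,1,1,1,1).

∂_2: C_2 → C_1 acts by ∂[p,q,r] = [q,r] − [p,r] + [p,q]. For instance
  ∂AGJ = GJ − AJ + AG,
  ∂ABE = BE − AE + AB.
This gives a 30×20 integer matrix of rank 20; reducing to Smith normal form yields diagonal entries (1,1,1,1,1,1,1,1,1,1,1,1,1,1,1,1,1,1,1,2).

Reading off H_k = ker ∂_k / im ∂_{k+1}:

  H_0: rank C_0 − rank ∂_1 = 10 − 9 = 1, and the invariant factors of ∂_1 are all 1, so H_0 ≅ Z.

(K is a triangulation of the Klein bottle.)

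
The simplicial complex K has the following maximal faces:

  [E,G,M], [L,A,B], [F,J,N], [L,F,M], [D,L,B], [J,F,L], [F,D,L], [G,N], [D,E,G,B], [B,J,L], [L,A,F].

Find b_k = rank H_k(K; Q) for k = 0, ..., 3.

b_0 = 1, b_1 = 2, b_2 = 0, b_3 = 0.

K has 10 vertices, 23 edges, 13 triangles, 1 3-simplex.
rank ∂_0 = 0, rank ∂_1 = 9 ⇒ b_0 = 10 − 0 − 9 = 1; all invariant factors of ∂_1 are 1 so no torsion. So H_0 ≅ Z.
rank ∂_1 = 9, rank ∂_2 = 12 ⇒ b_1 = 23 − 9 − 12 = 2; all invariant factors of ∂_2 are 1 so no torsion. So H_1 ≅ Z^2.
rank ∂_2 = 12, rank ∂_3 = 1 ⇒ b_2 = 13 − 12 − 1 = 0; all invariant factors of ∂_3 are 1 so no torsion. So H_2 ≅ 0.
rank ∂_3 = 1, rank ∂_4 = 0 ⇒ b_3 = 1 − 1 − 0 = 0. So H_3 ≅ 0.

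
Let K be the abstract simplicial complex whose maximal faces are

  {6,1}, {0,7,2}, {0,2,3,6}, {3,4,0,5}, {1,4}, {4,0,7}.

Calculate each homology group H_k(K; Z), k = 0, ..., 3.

H_0 = Z,  H_1 = Z,  H_2 = 0,  H_3 = 0.

Fix the vertex order 0 < 1 < 2 < 3 < 4 < 5 < 6 < 7 and write every simplex with vertices in increasing order. Then dim K = 3 and the simplices of K are:

  0-simplices (8): [0], [1], [2], [3], [4], [5], [6], [7]
  1-simplices (16): [0,2], [0,3], [0,4], [0,5], [0,6], [0,7], [1,4], [1,6], [2,3], [2,6], [2,7], [3,4], [3,5], [3,6], [4,5], [4,7]
  2-simplices (10): [0,2,3], [0,2,6], [0,2,7], [0,3,4], [0,3,5], [0,3,6], [0,4,5], [0,4,7], [2,3,6], [3,4,5]
  3-simplices (2): [0,2,3,6], [0,3,4,5]

giving chain groups C_0 ≅ Z^8, C_1 ≅ Z^16, C_2 ≅ Z^10, C_3 ≅ Z^2.

Boundary ∂_1: C_1 → C_0 is given by ∂[p,q] = [q] − [p].
This gives a 8×16 integer matrix of rank 7; reducing to Smith normal form yields diagonal entries (1,1,1,1,1,1,1).

∂_2: C_2 → C_1 maps a triangle to the signed sum of its edges. For instance
  ∂[0,3,4] = [3,4] − [0,4] + [0,3],
  ∂[0,3,5] = [3,5] − [0,5] + [0,3].
This gives a 16×10 integer matrix of rank 8; reducing to Smith normal form yields diagonal entries (1,1,1,1,1,1,1,1).

The boundary map ∂_3: C_3 → C_2 sends each 3-simplex σ to the alternating sum Σ_i (−1)^i (σ with its i-th vertex removed). For instance
  ∂[0,3,4,5] = [3,4,5] − [0,4,5] + [0,3,5] − [0,3,4],
  ∂[0,2,3,6] = [2,3,6] − [0,3,6] + [0,2,6] − [0,2,3].
This gives a 10×2 integer matrix of rank 2; reducing to Smith normal form yields diagonal entries (1,1).

From H_k ≅ ker(∂_k) / im(∂_{k+1}) we obtain:

  H_0: rank C_0 − rank ∂_1 = 8 − 7 = 1, and the invariant factors of ∂_1 are all 1, so H_0 = Z.
  H_1: rank ker ∂_1 − rank ∂_2 = (16 − 7) − 8 = 1, and the invariant factors of ∂_2 are all 1, so H_1 = Z.
  H_2: rank ker ∂_2 − rank ∂_3 = (10 − 8) − 2 = 0, and the invariant factors of ∂_3 are all 1, so H_2 = 0.
  H_3: rank ker ∂_3 − rank ∂_4 = (2 − 2) − 0 = 0, and there is no ∂_4, so H_3 = 0.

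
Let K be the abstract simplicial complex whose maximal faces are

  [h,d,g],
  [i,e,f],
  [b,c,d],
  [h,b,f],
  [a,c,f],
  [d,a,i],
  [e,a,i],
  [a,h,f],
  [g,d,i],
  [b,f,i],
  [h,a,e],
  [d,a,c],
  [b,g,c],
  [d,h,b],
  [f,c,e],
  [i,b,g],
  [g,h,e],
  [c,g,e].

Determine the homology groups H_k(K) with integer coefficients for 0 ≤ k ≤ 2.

Take the total order a < b < c < d < e < f < g < h < i on the vertex set. Then K (dimension 2) consists of the simplices:

  0-simplices (9): a, b, c, d, e, f, g, h, i
  1-simplices (27): ac, ad, ae, af, ah, ai, bc, bd, bf, bg, bh, bi, cd, ce, cf, cg, dg, dh, di, ef, eg, eh, ei, fh, fi, gh, gi
  2-simplices (18): acd, acf, adi, aeh, aei, afh, bcd, bcg, bdh, bfh, bfi, bgi, cef, ceg, dgh, dgi, efi, egh

so the chain groups are C_0 ≅ Z^9, C_1 ≅ Z^27, C_2 ≅ Z^18.

Boundary ∂_1: C_1 → C_0 maps an edge to its endpoints' difference, ∂[p,q] = q − p. For instance
  ∂cf = f − c.
The 9×27 boundary matrix has rank 8 and Smith normal form diag(1,1,1,1,1,1,1,1).

The boundary map ∂_2: C_2 → C_1 maps a triangle to the signed sum of its edges. For instance
  ∂egh = gh − eh + eg,
  ∂aei = ei − ai + ae.
As a 27×18 matrix over Z this has rank 18, with invariant factors (1,1,1,1,1,1,1,1,1,1,1,1,1,1,1,1,1,2).

Reading off H_k = ker ∂_k / im ∂_{k+1}:

  H_0: rank C_0 − rank ∂_1 = 9 − 8 = 1, and the invariant factors of ∂_1 are all 1, so H_0 ≅ Z.
  H_1: rank ker ∂_1 − rank ∂_2 = (27 − 8) − 18 = 1, and ∂_2 has invariant factor 2 > 1, so H_1 ≅ Z ⊕ Z/2.
  H_2: rank ker ∂_2 − rank ∂_3 = (18 − 18) − 0 = 0, and there is no ∂_3, so H_2 ≅ 0.

As a check, the Euler characteristic is 9 − 27 + 18 = 0, which agrees with 1 − 1 + 0 = 0.

H_0 = Z,  H_1 = Z ⊕ Z/2,  H_2 = 0.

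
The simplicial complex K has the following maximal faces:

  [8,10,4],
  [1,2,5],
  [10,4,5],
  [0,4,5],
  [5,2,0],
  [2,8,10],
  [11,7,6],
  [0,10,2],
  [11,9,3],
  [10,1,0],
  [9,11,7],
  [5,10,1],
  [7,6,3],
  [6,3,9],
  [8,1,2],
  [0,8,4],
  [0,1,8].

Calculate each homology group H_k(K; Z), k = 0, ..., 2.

H_0 ≅ Z^2,  H_1 ≅ Z ⊕ Z/2,  H_2 = 0.

Order the vertices as 0 < 1 < 2 < 3 < 4 < 5 < 6 < 7 < 8 < 9 < 10 < 11. Listing each simplex with vertices in this order, K has dimension 2 with simplices:

  0-simplices (12): [0], [1], [2], [3], [4], [5], [6], [7], [8], [9], [10], [11]
  1-simplices (28): (28 of them)
  2-simplices (17): [0,1,8], [0,1,10], [0,2,5], [0,2,10], [0,4,5], [0,4,8], [1,2,5], [1,2,8], [1,5,10], [2,8,10], [3,6,7], [3,6,9], [3,9,11], [4,5,10], [4,8,10], [6,7,11], [7,9,11]

so the chain groups are C_0 ≅ Z^12, C_1 ≅ Z^28, C_2 ≅ Z^17.

Boundary ∂_1: C_1 → C_0 is given by ∂[p,q] = [q] − [p]. For instance
  ∂[0,1] = [1] − [0].
The 12×28 boundary matrix has rank 10 and Smith normal form diag(1,1,1,1,1,1,1,1,1,1).

Boundary ∂_2: C_2 → C_1 acts by ∂[p,q,r] = [q,r] − [p,r] + [p,q]. For instance
  ∂[0,4,8] = [4,8] − [0,8] + [0,4],
  ∂[1,5,10] = [5,10] − [1,10] + [1,5].
As a 28×17 matrix over Z this has rank 17, with invariant factors (1,1,1,1,1,1,1,1,1,1,1,1,1,1,1,1,2).

Reading off H_k = ker ∂_k / im ∂_{k+1}:

  H_0: rank C_0 − rank ∂_1 = 12 − 10 = 2, and the invariant factors of ∂_1 are all 1, so H_0 ≅ Z^2.
  H_1: rank ker ∂_1 − rank ∂_2 = (28 − 10) − 17 = 1, and ∂_2 has invariant factor 2 > 1, so H_1 ≅ Z ⊕ Z/2.
  H_2: rank ker ∂_2 − rank ∂_3 = (17 − 17) − 0 = 0, and there is no ∂_3, so H_2 ≅ 0.

(K is a triangulation of the disjoint union of the real projective plane RP^2 and the Möbius band.)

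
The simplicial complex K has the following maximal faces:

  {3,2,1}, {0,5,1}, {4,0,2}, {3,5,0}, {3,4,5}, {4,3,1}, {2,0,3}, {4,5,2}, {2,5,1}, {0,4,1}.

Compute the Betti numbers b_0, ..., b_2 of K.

b_0 = 1, b_1 = 0, b_2 = 0.

We work with the vertex ordering 0 < 1 < 2 < 3 < 4 < 5. The simplices of K, each written with vertices in increasing order, are:

  0-simplices (6): [0], [1], [2], [3], [4], [5]
  1-simplices (15): [0,1], [0,2], [0,3], [0,4], [0,5], [1,2], [1,3], [1,4], [1,5], [2,3], [2,4], [2,5], [3,4], [3,5], [4,5]
  2-simplices (10): [0,1,4], [0,1,5], [0,2,3], [0,2,4], [0,3,5], [1,2,3], [1,2,5], [1,3,4], [2,4,5], [3,4,5]

so the chain groups are C_0 ≅ Z^6, C_1 ≅ Z^15, C_2 ≅ Z^10.

The boundary map ∂_1: C_1 → C_0 is given by ∂[p,q] = [q] − [p].
The resulting 6×15 matrix has rank 5, and its Smith normal form has invariant factors (1,1,1,1,1).

∂_2: C_2 → C_1 sends each 2-simplex [p,q,r] to [q,r] − [p,r] + [p,q]. For instance
  ∂[1,3,4] = [3,4] − [1,4] + [1,3],
  ∂[3,4,5] = [4,5] − [3,5] + [3,4].
As a 15×10 matrix over Z this has rank 10, with invariant factors (1,1,1,1,1,1,1,1,1,2).

Computing H_k = (kernel of ∂_k) / (image of ∂_{k+1}):

  H_0: rank C_0 − rank ∂_1 = 6 − 5 = 1, and the invariant factors of ∂_1 are all 1, so H_0 = Z.
  H_1: rank ker ∂_1 − rank ∂_2 = (15 − 5) − 10 = 0, and ∂_2 has invariant factor 2 > 1, so H_1 = Z/2Z.
  H_2: rank ker ∂_2 − rank ∂_3 = (10 − 10) − 0 = 0, and there is no ∂_3, so H_2 = 0.

Hence the Betti numbers are b_0 = 1, b_1 = 0, b_2 = 0.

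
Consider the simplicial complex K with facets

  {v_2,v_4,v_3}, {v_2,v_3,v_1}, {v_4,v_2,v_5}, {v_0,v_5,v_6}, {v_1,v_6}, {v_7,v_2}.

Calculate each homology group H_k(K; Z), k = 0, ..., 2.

H_0 = Z,  H_1 = Z,  H_2 = 0.

Order the vertices as v_0 < v_1 < v_2 < v_3 < v_4 < v_5 < v_6 < v_7. Listing each simplex with vertices in this order, K has dimension 2 with simplices:

  0-simplices (8): [v_0], [v_1], [v_2], [v_3], [v_4], [v_5], [v_6], [v_7]
  1-simplices (12): [v_0,v_5], [v_0,v_6], [v_1,v_2], [v_1,v_3], [v_1,v_6], [v_2,v_3], [v_2,v_4], [v_2,v_5], [v_2,v_7], [v_3,v_4], [v_4,v_5], [v_5,v_6]
  2-simplices (4): [v_0,v_5,v_6], [v_1,v_2,v_3], [v_2,v_3,v_4], [v_2,v_4,v_5]

giving chain groups C_0 ≅ Z^8, C_1 ≅ Z^12, C_2 ≅ Z^4.

∂_1: C_1 → C_0 maps an edge to its endpoints' difference, ∂[p,q] = q − p. For instance
  ∂[v_2,v_3] = [v_3] − [v_2].
As a 8×12 matrix over Z this has rank 7, with invariant factors (1,1,1,1,1,1,1).

The boundary map ∂_2: C_2 → C_1 acts by ∂[p,q,r] = [q,r] − [p,r] + [p,q]. For instance
  ∂[v_2,v_3,v_4] = [v_3,v_4] − [v_2,v_4] + [v_2,v_3],
  ∂[v_2,v_4,v_5] = [v_4,v_5] − [v_2,v_5] + [v_2,v_4].
As a 12×4 matrix over Z this has rank 4, with invariant factors (1,1,1,1).

From H_k ≅ ker(∂_k) / im(∂_{k+1}) we obtain:

  H_0: rank C_0 − rank ∂_1 = 8 − 7 = 1, and the invariant factors of ∂_1 are all 1, so H_0 = Z.
  H_1: rank ker ∂_1 − rank ∂_2 = (12 − 7) − 4 = 1, and the invariant factors of ∂_2 are all 1, so H_1 = Z.
  H_2: rank ker ∂_2 − rank ∂_3 = (4 − 4) − 0 = 0, and there is no ∂_3, so H_2 = 0.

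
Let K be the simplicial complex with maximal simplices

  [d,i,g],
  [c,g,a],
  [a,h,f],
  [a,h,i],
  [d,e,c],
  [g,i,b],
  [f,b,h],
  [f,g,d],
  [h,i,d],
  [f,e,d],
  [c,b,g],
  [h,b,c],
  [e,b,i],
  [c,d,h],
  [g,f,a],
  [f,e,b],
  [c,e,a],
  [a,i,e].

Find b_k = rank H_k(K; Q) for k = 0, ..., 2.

We work with the vertex ordering a < b < c < d < e < f < g < h < i. The simplices of K, each written with vertices in increasing order, are:

  0-simplices (9): a, b, c, d, e, f, g, h, i
  1-simplices (27): ac, ae, af, ag, ah, ai, bc, be, bf, bg, bh, bi, cd, ce, cg, ch, de, df, dg, dh, di, ef, ei, fg, fh, gi, hi
  2-simplices (18): ace, acg, aei, afg, afh, ahi, bcg, bch, bef, bei, bfh, bgi, cde, cdh, def, dfg, dgi, dhi

so the chain groups are C_0 ≅ Z^9, C_1 ≅ Z^27, C_2 ≅ Z^18.

The boundary map ∂_1: C_1 → C_0 maps an edge to its endpoints' difference, ∂[p,q] = q − p.
This gives a 9×27 integer matrix of rank 8; reducing to Smith normal form yields diagonal entries (1,1,1,1,1,1,1,1).

The boundary map ∂_2: C_2 → C_1 acts by ∂[p,q,r] = [q,r] − [p,r] + [p,q]. For instance
  ∂def = ef − df + de,
  ∂bgi = gi − bi + bg.
This gives a 27×18 integer matrix of rank 17; reducing to Smith normal form yields diagonal entries (1,1,1,1,1,1,1,1,1,1,1,1,1,1,1,1,1).

Computing H_k = (kernel of ∂_k) / (image of ∂_{k+1}):

  H_0: rank C_0 − rank ∂_1 = 9 − 8 = 1, and the invariant factors of ∂_1 are all 1, so H_0 ≅ Z.
  H_1: rank ker ∂_1 − rank ∂_2 = (27 − 8) − 17 = 2, and the invariant factors of ∂_2 are all 1, so H_1 ≅ Z^2.
  H_2: rank ker ∂_2 − rank ∂_3 = (18 − 17) − 0 = 1, and there is no ∂_3, so H_2 ≅ Z.

As a check, the Euler characteristic is 9 − 27 + 18 = 0, which agrees with 1 − 2 + 1 = 0.

Hence the Betti numbers are b_0 = 1, b_1 = 2, b_2 = 1.

b_0 = 1, b_1 = 2, b_2 = 1.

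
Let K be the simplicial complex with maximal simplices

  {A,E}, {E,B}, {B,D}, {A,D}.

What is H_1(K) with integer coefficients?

H_1 ≅ Z.

We work with the vertex ordering A < B < D < E. The simplices of K, each written with vertices in increasing order, are:

  0-simplices (4): A, B, D, E
  1-simplices (4): AD, AE, BD, BE

Hence C_0 ≅ Z^4, C_1 ≅ Z^4.

Boundary ∂_1: C_1 → C_0 is given by ∂[p,q] = [q] − [p]. For instance
  ∂AE = E − A.
As a 4×4 matrix over Z this has rank 3, with invariant factors (1,1,1).

From H_k ≅ ker(∂_k) / im(∂_{k+1}) we obtain:

  H_1: rank ker ∂_1 − rank ∂_2 = (4 − 3) − 0 = 1, and there is no ∂_2, so H_1 ≅ Z.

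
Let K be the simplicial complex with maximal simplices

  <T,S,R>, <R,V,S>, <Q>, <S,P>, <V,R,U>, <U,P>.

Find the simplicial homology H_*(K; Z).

Take the total order P < Q < R < S < T < U < V on the vertex set. Then K (dimension 2) consists of the simplices:

  0-simplices (7): P, Q, R, S, T, U, V
  1-simplices (9): PS, PU, RS, RT, RU, RV, ST, SV, UV
  2-simplices (3): RST, RSV, RUV

Hence C_0 ≅ Z^7, C_1 ≅ Z^9, C_2 ≅ Z^3.

The boundary map ∂_1: C_1 → C_0 sends each edge [p,q] (with p < q) to q − p. For instance
  ∂RV = V − R.
The 7×9 boundary matrix has rank 5 and Smith normal form diag(1,1,1,1,1).

Boundary ∂_2: C_2 → C_1 acts by ∂[p,q,r] = [q,r] − [p,r] + [p,q]. For instance
  ∂RST = ST − RT + RS,
  ∂RUV = UV − RV + RU.
As a 9×3 matrix over Z this has rank 3, with invariant factors (1,1,1).

Computing H_k = (kernel of ∂_k) / (image of ∂_{k+1}):

  H_0: rank C_0 − rank ∂_1 = 7 − 5 = 2, and the invariant factors of ∂_1 are all 1, so H_0 ≅ Z^2.
  H_1: rank ker ∂_1 − rank ∂_2 = (9 − 5) − 3 = 1, and the invariant factors of ∂_2 are all 1, so H_1 ≅ Z.
  H_2: rank ker ∂_2 − rank ∂_3 = (3 − 3) − 0 = 0, and there is no ∂_3, so H_2 ≅ 0.

As a check, the Euler characteristic is 7 − 9 + 3 = 1, which agrees with 2 − 1 + 0 = 1.

H_0 ≅ Z^2,  H_1 ≅ Z,  H_2 = 0.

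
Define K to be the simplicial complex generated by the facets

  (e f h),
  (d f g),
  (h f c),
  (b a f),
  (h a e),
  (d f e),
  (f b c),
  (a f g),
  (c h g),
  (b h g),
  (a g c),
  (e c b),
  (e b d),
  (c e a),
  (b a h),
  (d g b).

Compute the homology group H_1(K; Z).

H_1 = Z^2.

We work with the vertex ordering a < b < c < d < e < f < g < h. The simplices of K, each written with vertices in increasing order, are:

  0-simplices (8): a, b, c, d, e, f, g, h
  1-simplices (24): ab, ac, ae, af, ag, ah, bc, bd, be, bf, bg, bh, ce, cf, cg, ch, de, df, dg, ef, eh, fg, fh, gh
  2-simplices (16): abf, abh, ace, acg, aeh, afg, bce, bcf, bde, bdg, bgh, cfh, cgh, def, dfg, efh

giving chain groups C_0 ≅ Z^8, C_1 ≅ Z^24, C_2 ≅ Z^16.

The boundary map ∂_1: C_1 → C_0 sends each edge [p,q] (with p < q) to q − p. For instance
  ∂ag = g − a.
This gives a 8×24 integer matrix of rank 7; reducing to Smith normal form yields diagonal entries (1,1,1,1,1,1,1).

The boundary map ∂_2: C_2 → C_1 maps a triangle to the signed sum of its edges. For instance
  ∂afg = fg − ag + af,
  ∂abh = bh − ah + ab.
The resulting 24×16 matrix has rank 15, and its Smith normal form has invariant factors (1,1,1,1,1,1,1,1,1,1,1,1,1,1,1).

Computing H_k = (kernel of ∂_k) / (image of ∂_{k+1}):

  H_1: rank ker ∂_1 − rank ∂_2 = (24 − 7) − 15 = 2, and the invariant factors of ∂_2 are all 1, so H_1 = Z^2.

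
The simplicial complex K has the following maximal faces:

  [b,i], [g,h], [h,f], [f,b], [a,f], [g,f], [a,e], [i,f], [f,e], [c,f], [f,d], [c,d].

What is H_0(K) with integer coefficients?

Order the vertices as a < b < c < d < e < f < g < h < i. Listing each simplex with vertices in this order, K has dimension 1 with simplices:

  0-simplices (9): a, b, c, d, e, f, g, h, i
  1-simplices (12): ae, af, bf, bi, cd, cf, df, ef, fg, fh, fi, gh

Hence C_0 ≅ Z^9, C_1 ≅ Z^12.

∂_1: C_1 → C_0 is given by ∂[p,q] = [q] − [p].
This gives a 9×12 integer matrix of rank 8; reducing to Smith normal form yields diagonal entries (1,1,1,1,1,1,1,1).

From H_k ≅ ker(∂_k) / im(∂_{k+1}) we obtain:

  H_0: rank C_0 − rank ∂_1 = 9 − 8 = 1, and the invariant factors of ∂_1 are all 1, so H_0 ≅ Z.

(K is a triangulation of a wedge of 4 circles.)

H_0 = Z.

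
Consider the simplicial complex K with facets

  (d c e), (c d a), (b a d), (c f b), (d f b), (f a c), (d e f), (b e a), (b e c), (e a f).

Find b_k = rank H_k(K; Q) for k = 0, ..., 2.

Order the vertices as a < b < c < d < e < f. Listing each simplex with vertices in this order, K has dimension 2 with simplices:

  0-simplices (6): a, b, c, d, e, f
  1-simplices (15): ab, ac, ad, ae, af, bc, bd, be, bf, cd, ce, cf, de, df, ef
  2-simplices (10): abd, abe, acd, acf, aef, bce, bcf, bdf, cde, def

giving chain groups C_0 ≅ Z^6, C_1 ≅ Z^15, C_2 ≅ Z^10.

Boundary ∂_1: C_1 → C_0 maps an edge to its endpoints' difference, ∂[p,q] = q − p. For instance
  ∂ad = d − a.
The 6×15 boundary matrix has rank 5 and Smith normal form diag(1,1,1,1,1).

Boundary ∂_2: C_2 → C_1 acts by ∂[p,q,r] = [q,r] − [p,r] + [p,q]. For instance
  ∂cde = de − ce + cd,
  ∂bcf = cf − bf + bc.
This gives a 15×10 integer matrix of rank 10; reducing to Smith normal form yields diagonal entries (1,1,1,1,1,1,1,1,1,2).

From H_k ≅ ker(∂_k) / im(∂_{k+1}) we obtain:

  H_0: rank C_0 − rank ∂_1 = 6 − 5 = 1, and the invariant factors of ∂_1 are all 1, so H_0 = Z.
  H_1: rank ker ∂_1 − rank ∂_2 = (15 − 5) − 10 = 0, and ∂_2 has invariant factor 2 > 1, so H_1 = Z/2Z.
  H_2: rank ker ∂_2 − rank ∂_3 = (10 − 10) − 0 = 0, and there is no ∂_3, so H_2 = 0.

Hence the Betti numbers are b_0 = 1, b_1 = 0, b_2 = 0.

b_0 = 1, b_1 = 0, b_2 = 0.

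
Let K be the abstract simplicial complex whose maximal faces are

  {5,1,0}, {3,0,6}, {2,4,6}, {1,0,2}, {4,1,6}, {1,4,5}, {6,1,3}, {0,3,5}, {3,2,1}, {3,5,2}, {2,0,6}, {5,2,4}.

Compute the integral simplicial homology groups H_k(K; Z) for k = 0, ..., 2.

We work with the vertex ordering 0 < 1 < 2 < 3 < 4 < 5 < 6. The simplices of K, each written with vertices in increasing order, are:

  0-simplices (7): [0], [1], [2], [3], [4], [5], [6]
  1-simplices (18): [0,1], [0,2], [0,3], [0,5], [0,6], [1,2], [1,3], [1,4], [1,5], [1,6], [2,3], [2,4], [2,5], [2,6], [3,5], [3,6], [4,5], [4,6]
  2-simplices (12): [0,1,2], [0,1,5], [0,2,6], [0,3,5], [0,3,6], [1,2,3], [1,3,6], [1,4,5], [1,4,6], [2,3,5], [2,4,5], [2,4,6]

so the chain groups are C_0 ≅ Z^7, C_1 ≅ Z^18, C_2 ≅ Z^12.

∂_1: C_1 → C_0 is given by ∂[p,q] = [q] − [p]. For instance
  ∂[2,4] = [4] − [2].
The resulting 7×18 matrix has rank 6, and its Smith normal form has invariant factors (1,1,1,1,1,1).

∂_2: C_2 → C_1 acts by ∂[p,q,r] = [q,r] − [p,r] + [p,q]. For instance
  ∂[1,2,3] = [2,3] − [1,3] + [1,2],
  ∂[2,3,5] = [3,5] − [2,5] + [2,3].
The resulting 18×12 matrix has rank 12, and its Smith normal form has invariant factors (1,1,1,1,1,1,1,1,1,1,1,2).

Now H_k = ker ∂_k / im ∂_{k+1}, so:

  H_0: rank C_0 − rank ∂_1 = 7 − 6 = 1, and the invariant factors of ∂_1 are all 1, so H_0 ≅ Z.
  H_1: rank ker ∂_1 − rank ∂_2 = (18 − 6) − 12 = 0, and ∂_2 has invariant factor 2 > 1, so H_1 ≅ Z/2.
  H_2: rank ker ∂_2 − rank ∂_3 = (12 − 12) − 0 = 0, and there is no ∂_3, so H_2 ≅ 0.

H_0 ≅ Z,  H_1 ≅ Z/2,  H_2 = 0.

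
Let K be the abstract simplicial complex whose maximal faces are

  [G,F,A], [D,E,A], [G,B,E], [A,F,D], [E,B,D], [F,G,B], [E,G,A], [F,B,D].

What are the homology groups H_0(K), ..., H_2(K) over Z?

We work with the vertex ordering A < B < D < E < F < G. The simplices of K, each written with vertices in increasing order, are:

  0-simplices (6): A, B, D, E, F, G
  1-simplices (12): AD, AE, AF, AG, BD, BE, BF, BG, DE, DF, EG, FG
  2-simplices (8): ADE, ADF, AEG, AFG, BDE, BDF, BEG, BFG

so the chain groups are C_0 ≅ Z^6, C_1 ≅ Z^12, C_2 ≅ Z^8.

The boundary map ∂_1: C_1 → C_0 sends each edge [p,q] (with p < q) to q − p.
The resulting 6×12 matrix has rank 5, and its Smith normal form has invariant factors (1,1,1,1,1).

The boundary map ∂_2: C_2 → C_1 sends each 2-simplex [p,q,r] to [q,r] − [p,r] + [p,q]. For instance
  ∂AEG = EG − AG + AE,
  ∂AFG = FG − AG + AF.
As a 12×8 matrix over Z this has rank 7, with invariant factors (1,1,1,1,1,1,1).

Computing H_k = (kernel of ∂_k) / (image of ∂_{k+1}):

  H_0: rank C_0 − rank ∂_1 = 6 − 5 = 1, and the invariant factors of ∂_1 are all 1, so H_0 = Z.
  H_1: rank ker ∂_1 − rank ∂_2 = (12 − 5) − 7 = 0, and the invariant factors of ∂_2 are all 1, so H_1 = 0.
  H_2: rank ker ∂_2 − rank ∂_3 = (8 − 7) − 0 = 1, and there is no ∂_3, so H_2 = Z.

H_0 = Z,  H_1 = 0,  H_2 = Z.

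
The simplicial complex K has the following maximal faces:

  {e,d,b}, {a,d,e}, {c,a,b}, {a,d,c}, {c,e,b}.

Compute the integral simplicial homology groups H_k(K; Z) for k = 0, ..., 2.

Order the vertices as a < b < c < d < e. Listing each simplex with vertices in this order, K has dimension 2 with simplices:

  0-simplices (5): a, b, c, d, e
  1-simplices (10): ab, ac, ad, ae, bc, bd, be, cd, ce, de
  2-simplices (5): abc, acd, ade, bce, bde

Hence C_0 ≅ Z^5, C_1 ≅ Z^10, C_2 ≅ Z^5.

Boundary ∂_1: C_1 → C_0 is given by ∂[p,q] = [q] − [p]. For instance
  ∂be = e − b.
This gives a 5×10 integer matrix of rank 4; reducing to Smith normal form yields diagonal entries (1,1,1,1).

Boundary ∂_2: C_2 → C_1 sends each 2-simplex [p,q,r] to [q,r] − [p,r] + [p,q]. For instance
  ∂bde = de − be + bd,
  ∂ade = de − ae + ad.
This gives a 10×5 integer matrix of rank 5; reducing to Smith normal form yields diagonal entries (1,1,1,1,1).

Now H_k = ker ∂_k / im ∂_{k+1}, so:

  H_0: rank C_0 − rank ∂_1 = 5 − 4 = 1, and the invariant factors of ∂_1 are all 1, so H_0 = Z.
  H_1: rank ker ∂_1 − rank ∂_2 = (10 − 4) − 5 = 1, and the invariant factors of ∂_2 are all 1, so H_1 = Z.
  H_2: rank ker ∂_2 − rank ∂_3 = (5 − 5) − 0 = 0, and there is no ∂_3, so H_2 = 0.

H_0 ≅ Z,  H_1 ≅ Z,  H_2 = 0.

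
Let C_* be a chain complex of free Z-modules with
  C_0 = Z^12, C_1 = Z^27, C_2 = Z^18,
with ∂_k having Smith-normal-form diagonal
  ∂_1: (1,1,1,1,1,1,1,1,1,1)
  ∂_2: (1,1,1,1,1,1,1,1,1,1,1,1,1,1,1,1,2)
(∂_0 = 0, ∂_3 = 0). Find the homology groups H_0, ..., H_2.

H_0 ≅ Z^2,  H_1 ≅ Z/2,  H_2 ≅ Z.

H_0: b_0 = 12 − 0 − 10 = 2; torsion from ∂_1 factors > 1: none. So H_0 ≅ Z^2.
H_1: b_1 = 27 − 10 − 17 = 0; torsion from ∂_2 factors > 1: [2]. So H_1 ≅ Z/2.
H_2: b_2 = 18 − 17 − 0 = 1; torsion from ∂_3 factors > 1: none. So H_2 ≅ Z.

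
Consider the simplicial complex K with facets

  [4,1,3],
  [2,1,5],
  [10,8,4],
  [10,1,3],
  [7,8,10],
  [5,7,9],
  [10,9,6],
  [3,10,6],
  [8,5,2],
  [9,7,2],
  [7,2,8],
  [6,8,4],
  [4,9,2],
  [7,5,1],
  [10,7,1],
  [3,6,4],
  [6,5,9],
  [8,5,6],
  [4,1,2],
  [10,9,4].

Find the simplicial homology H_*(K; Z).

H_0 ≅ Z,  H_1 ≅ Z ⊕ Z/2,  H_2 = 0.

Order the vertices as 1 < 2 < 3 < 4 < 5 < 6 < 7 < 8 < 9 < 10. Listing each simplex with vertices in this order, K has dimension 2 with simplices:

  0-simplices (10): [1], [2], [3], [4], [5], [6], [7], [8], [9], [10]
  1-simplices (30): (30 of them)
  2-simplices (20): (20 of them)

Hence C_0 ≅ Z^10, C_1 ≅ Z^30, C_2 ≅ Z^20.

Boundary ∂_1: C_1 → C_0 maps an edge to its endpoints' difference, ∂[p,q] = q − p.
The resulting 10×30 matrix has rank 9, and its Smith normal form has invariant factors (1,1,1,1,1,1,1,1,1).

The boundary map ∂_2: C_2 → C_1 sends each 2-simplex [p,q,r] to [q,r] − [p,r] + [p,q]. For instance
  ∂[1,3,10] = [3,10] − [1,10] + [1,3],
  ∂[7,8,10] = [8,10] − [7,10] + [7,8].
The resulting 30×20 matrix has rank 20, and its Smith normal form has invariant factors (1,1,1,1,1,1,1,1,1,1,1,1,1,1,1,1,1,1,1,2).

Reading off H_k = ker ∂_k / im ∂_{k+1}:

  H_0: rank C_0 − rank ∂_1 = 10 − 9 = 1, and the invariant factors of ∂_1 are all 1, so H_0 = Z.
  H_1: rank ker ∂_1 − rank ∂_2 = (30 − 9) − 20 = 1, and ∂_2 has invariant factor 2 > 1, so H_1 = Z ⊕ Z/2.
  H_2: rank ker ∂_2 − rank ∂_3 = (20 − 20) − 0 = 0, and there is no ∂_3, so H_2 = 0.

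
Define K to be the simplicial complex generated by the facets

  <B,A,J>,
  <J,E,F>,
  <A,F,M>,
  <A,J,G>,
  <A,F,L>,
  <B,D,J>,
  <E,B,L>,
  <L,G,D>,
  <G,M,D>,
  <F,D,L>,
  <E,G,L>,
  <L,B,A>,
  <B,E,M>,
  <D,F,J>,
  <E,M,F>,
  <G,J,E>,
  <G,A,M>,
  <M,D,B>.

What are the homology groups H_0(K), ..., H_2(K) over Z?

K has 9 vertices, 27 edges, 18 triangles.
rank ∂_0 = 0, rank ∂_1 = 8 ⇒ b_0 = 9 − 0 − 8 = 1; all invariant factors of ∂_1 are 1 so no torsion. So H_0 = Z.
rank ∂_1 = 8, rank ∂_2 = 17 ⇒ b_1 = 27 − 8 − 17 = 2; all invariant factors of ∂_2 are 1 so no torsion. So H_1 = Z^2.
rank ∂_2 = 17, rank ∂_3 = 0 ⇒ b_2 = 18 − 17 − 0 = 1. So H_2 = Z.

H_0 = Z,  H_1 = Z^2,  H_2 = Z.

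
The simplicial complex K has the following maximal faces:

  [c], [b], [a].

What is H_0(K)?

Order the vertices as a < b < c. Listing each simplex with vertices in this order, K has dimension 0 with simplices:

  0-simplices (3): a, b, c

giving chain groups C_0 ≅ Z^3.

Now H_k = ker ∂_k / im ∂_{k+1}, so:

  H_0: rank C_0 − rank ∂_1 = 3 − 0 = 3, and there is no ∂_1, so H_0 ≅ Z^3.

H_0 = Z^3.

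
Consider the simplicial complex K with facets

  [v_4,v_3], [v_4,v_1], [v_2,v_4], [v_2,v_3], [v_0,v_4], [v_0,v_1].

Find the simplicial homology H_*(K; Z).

H_0 ≅ Z,  H_1 ≅ Z^2.

We work with the vertex ordering v_0 < v_1 < v_2 < v_3 < v_4. The simplices of K, each written with vertices in increasing order, are:

  0-simplices (5): [v_0], [v_1], [v_2], [v_3], [v_4]
  1-simplices (6): [v_0,v_1], [v_0,v_4], [v_1,v_4], [v_2,v_3], [v_2,v_4], [v_3,v_4]

giving chain groups C_0 ≅ Z^5, C_1 ≅ Z^6.

The boundary map ∂_1: C_1 → C_0 sends each edge [p,q] (with p < q) to q − p. For instance
  ∂[v_2,v_4] = [v_4] − [v_2].
The 5×6 boundary matrix has rank 4 and Smith normal form diag(1,1,1,1).

From H_k ≅ ker(∂_k) / im(∂_{k+1}) we obtain:

  H_0: rank C_0 − rank ∂_1 = 5 − 4 = 1, and the invariant factors of ∂_1 are all 1, so H_0 ≅ Z.
  H_1: rank ker ∂_1 − rank ∂_2 = (6 − 4) − 0 = 2, and there is no ∂_2, so H_1 ≅ Z^2.

As a check, the Euler characteristic is 5 − 6 = -1, which agrees with 1 − 2 = -1.
(K is a triangulation of a wedge of 2 circles.)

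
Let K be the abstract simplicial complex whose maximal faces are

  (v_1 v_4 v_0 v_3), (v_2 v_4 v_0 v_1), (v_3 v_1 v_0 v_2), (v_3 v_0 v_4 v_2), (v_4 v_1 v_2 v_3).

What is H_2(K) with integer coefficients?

K has 5 vertices, 10 edges, 10 triangles, 5 3-simplices.
rank ∂_2 = 6, rank ∂_3 = 4 ⇒ b_2 = 10 − 6 − 4 = 0; all invariant factors of ∂_3 are 1 so no torsion. So H_2 ≅ 0.

H_2 = 0.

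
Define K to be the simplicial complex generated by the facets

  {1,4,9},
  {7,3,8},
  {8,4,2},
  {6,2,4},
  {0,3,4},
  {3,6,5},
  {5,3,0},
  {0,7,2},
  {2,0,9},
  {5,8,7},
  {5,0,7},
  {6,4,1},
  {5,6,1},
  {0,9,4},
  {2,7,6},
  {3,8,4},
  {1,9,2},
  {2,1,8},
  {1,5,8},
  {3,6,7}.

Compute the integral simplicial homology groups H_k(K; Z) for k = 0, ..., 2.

H_0 ≅ Z,  H_1 ≅ Z ⊕ Z/2Z,  H_2 = 0.

Fix the vertex order 0 < 1 < 2 < 3 < 4 < 5 < 6 < 7 < 8 < 9 and write every simplex with vertices in increasing order. Then dim K = 2 and the simplices of K are:

  0-simplices (10): [0], [1], [2], [3], [4], [5], [6], [7], [8], [9]
  1-simplices (30): (30 of them)
  2-simplices (20): (20 of them)

Hence C_0 ≅ Z^10, C_1 ≅ Z^30, C_2 ≅ Z^20.

Boundary ∂_1: C_1 → C_0 is given by ∂[p,q] = [q] − [p].
As a 10×30 matrix over Z this has rank 9, with invariant factors (1,1,1,1,1,1,1,1,1).

∂_2: C_2 → C_1 maps a triangle to the signed sum of its edges. For instance
  ∂[1,4,9] = [4,9] − [1,9] + [1,4],
  ∂[0,3,5] = [3,5] − [0,5] + [0,3].
This gives a 30×20 integer matrix of rank 20; reducing to Smith normal form yields diagonal entries (1,1,1,1,1,1,1,1,1,1,1,1,1,1,1,1,1,1,1,2).

Computing H_k = (kernel of ∂_k) / (image of ∂_{k+1}):

  H_0: rank C_0 − rank ∂_1 = 10 − 9 = 1, and the invariant factors of ∂_1 are all 1, so H_0 ≅ Z.
  H_1: rank ker ∂_1 − rank ∂_2 = (30 − 9) − 20 = 1, and ∂_2 has invariant factor 2 > 1, so H_1 ≅ Z ⊕ Z/2Z.
  H_2: rank ker ∂_2 − rank ∂_3 = (20 − 20) − 0 = 0, and there is no ∂_3, so H_2 ≅ 0.

(K is a triangulation of the Klein bottle.)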